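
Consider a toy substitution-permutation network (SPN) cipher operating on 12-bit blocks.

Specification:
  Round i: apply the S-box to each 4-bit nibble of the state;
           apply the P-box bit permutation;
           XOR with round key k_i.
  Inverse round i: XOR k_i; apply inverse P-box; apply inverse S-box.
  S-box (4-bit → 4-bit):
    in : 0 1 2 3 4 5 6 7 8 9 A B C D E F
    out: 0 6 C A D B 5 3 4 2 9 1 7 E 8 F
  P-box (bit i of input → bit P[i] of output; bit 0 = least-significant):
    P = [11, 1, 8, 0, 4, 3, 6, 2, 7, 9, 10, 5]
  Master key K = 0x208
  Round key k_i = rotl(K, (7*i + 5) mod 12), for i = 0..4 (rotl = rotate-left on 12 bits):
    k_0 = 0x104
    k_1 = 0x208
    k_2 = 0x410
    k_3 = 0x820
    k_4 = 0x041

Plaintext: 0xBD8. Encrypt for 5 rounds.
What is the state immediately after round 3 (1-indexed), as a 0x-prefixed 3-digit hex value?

s_0 = plaintext = 0xBD8
s_1 = Round(s_0, k_0) = 0x0C8
s_2 = Round(s_1, k_1) = 0x350
s_3 = Round(s_2, k_2) = 0x62C
s_4 = Round(s_3, k_3) = 0x5E6
s_5 = Round(s_4, k_4) = 0xBE5

0x62C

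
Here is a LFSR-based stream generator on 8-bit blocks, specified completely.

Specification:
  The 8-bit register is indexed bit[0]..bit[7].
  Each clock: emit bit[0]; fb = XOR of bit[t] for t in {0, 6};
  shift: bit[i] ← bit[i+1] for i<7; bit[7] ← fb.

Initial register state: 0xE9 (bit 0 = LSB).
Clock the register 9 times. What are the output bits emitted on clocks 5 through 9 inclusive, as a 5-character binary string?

reg_0 = 0xE9
clock 1: out=1, reg = 0x74
clock 2: out=0, reg = 0xBA
clock 3: out=0, reg = 0x5D
clock 4: out=1, reg = 0x2E
clock 5: out=0, reg = 0x17
clock 6: out=1, reg = 0x8B
clock 7: out=1, reg = 0xC5
clock 8: out=1, reg = 0x62
clock 9: out=0, reg = 0xB1

01110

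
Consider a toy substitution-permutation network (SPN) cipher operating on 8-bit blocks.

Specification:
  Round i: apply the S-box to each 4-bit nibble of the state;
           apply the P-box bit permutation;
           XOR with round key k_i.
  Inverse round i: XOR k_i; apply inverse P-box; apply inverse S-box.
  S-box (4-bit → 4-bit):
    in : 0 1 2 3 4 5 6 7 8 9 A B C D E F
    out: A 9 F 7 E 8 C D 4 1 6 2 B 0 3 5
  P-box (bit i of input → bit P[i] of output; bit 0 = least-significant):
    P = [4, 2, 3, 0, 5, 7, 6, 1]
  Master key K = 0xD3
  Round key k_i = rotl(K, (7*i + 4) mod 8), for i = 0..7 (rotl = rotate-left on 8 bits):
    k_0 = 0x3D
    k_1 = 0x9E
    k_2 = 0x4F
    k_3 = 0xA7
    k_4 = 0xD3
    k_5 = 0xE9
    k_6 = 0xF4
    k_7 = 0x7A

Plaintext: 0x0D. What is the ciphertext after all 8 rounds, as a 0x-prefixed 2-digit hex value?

0x5F

s_0 = plaintext = 0x0D
s_1 = Round(s_0, k_0) = 0xBF
s_2 = Round(s_1, k_1) = 0x06
s_3 = Round(s_2, k_2) = 0xC4
s_4 = Round(s_3, k_3) = 0x08
s_5 = Round(s_4, k_4) = 0x59
s_6 = Round(s_5, k_5) = 0xFB
s_7 = Round(s_6, k_6) = 0x90
s_8 = Round(s_7, k_7) = 0x5F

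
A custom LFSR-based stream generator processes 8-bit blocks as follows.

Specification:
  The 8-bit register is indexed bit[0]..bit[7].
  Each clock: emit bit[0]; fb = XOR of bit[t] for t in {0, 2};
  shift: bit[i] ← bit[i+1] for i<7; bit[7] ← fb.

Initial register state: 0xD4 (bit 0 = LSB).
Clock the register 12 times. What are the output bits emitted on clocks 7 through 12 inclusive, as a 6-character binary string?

reg_0 = 0xD4
clock 1: out=0, reg = 0xEA
clock 2: out=0, reg = 0x75
clock 3: out=1, reg = 0x3A
clock 4: out=0, reg = 0x1D
clock 5: out=1, reg = 0x0E
clock 6: out=0, reg = 0x87
clock 7: out=1, reg = 0x43
clock 8: out=1, reg = 0xA1
clock 9: out=1, reg = 0xD0
clock 10: out=0, reg = 0x68
clock 11: out=0, reg = 0x34
clock 12: out=0, reg = 0x9A

111000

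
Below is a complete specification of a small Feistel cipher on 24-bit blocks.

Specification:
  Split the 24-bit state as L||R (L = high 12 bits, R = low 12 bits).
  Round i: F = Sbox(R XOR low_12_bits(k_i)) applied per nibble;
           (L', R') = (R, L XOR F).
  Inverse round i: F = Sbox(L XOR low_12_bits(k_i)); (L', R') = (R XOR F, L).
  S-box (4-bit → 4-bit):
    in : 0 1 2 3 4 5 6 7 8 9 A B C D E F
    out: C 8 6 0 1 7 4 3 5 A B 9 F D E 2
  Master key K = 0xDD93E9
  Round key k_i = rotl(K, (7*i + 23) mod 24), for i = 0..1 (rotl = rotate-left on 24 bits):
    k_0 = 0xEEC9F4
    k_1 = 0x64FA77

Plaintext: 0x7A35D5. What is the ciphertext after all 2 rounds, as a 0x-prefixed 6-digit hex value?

s_0 = plaintext = 0x7A35D5
s_1 = Round(s_0, k_0) = 0x5D58CB
s_2 = Round(s_1, k_1) = 0x8CB34A

0x8CB34A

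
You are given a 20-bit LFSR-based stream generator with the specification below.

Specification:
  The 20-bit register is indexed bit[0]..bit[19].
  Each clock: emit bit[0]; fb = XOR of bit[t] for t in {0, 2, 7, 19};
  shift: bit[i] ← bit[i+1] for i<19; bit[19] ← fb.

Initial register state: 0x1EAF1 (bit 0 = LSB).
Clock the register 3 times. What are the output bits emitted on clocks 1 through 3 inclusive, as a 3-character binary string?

100

reg_0 = 0x1EAF1
clock 1: out=1, reg = 0x0F578
clock 2: out=0, reg = 0x07ABC
clock 3: out=0, reg = 0x03D5E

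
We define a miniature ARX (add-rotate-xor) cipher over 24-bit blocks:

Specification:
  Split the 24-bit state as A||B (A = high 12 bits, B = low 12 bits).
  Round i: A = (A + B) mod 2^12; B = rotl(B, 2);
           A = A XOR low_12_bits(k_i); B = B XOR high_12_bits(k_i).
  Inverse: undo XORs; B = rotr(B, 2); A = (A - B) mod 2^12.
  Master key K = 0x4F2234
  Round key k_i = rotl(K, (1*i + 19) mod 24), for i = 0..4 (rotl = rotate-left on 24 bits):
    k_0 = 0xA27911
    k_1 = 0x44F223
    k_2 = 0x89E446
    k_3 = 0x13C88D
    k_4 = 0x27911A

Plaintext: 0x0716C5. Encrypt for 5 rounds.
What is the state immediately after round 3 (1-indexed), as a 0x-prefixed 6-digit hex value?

0xA47A82

s_0 = plaintext = 0x0716C5
s_1 = Round(s_0, k_0) = 0xE27132
s_2 = Round(s_1, k_1) = 0xD7A087
s_3 = Round(s_2, k_2) = 0xA47A82
s_4 = Round(s_3, k_3) = 0xC44B36
s_5 = Round(s_4, k_4) = 0x660EA3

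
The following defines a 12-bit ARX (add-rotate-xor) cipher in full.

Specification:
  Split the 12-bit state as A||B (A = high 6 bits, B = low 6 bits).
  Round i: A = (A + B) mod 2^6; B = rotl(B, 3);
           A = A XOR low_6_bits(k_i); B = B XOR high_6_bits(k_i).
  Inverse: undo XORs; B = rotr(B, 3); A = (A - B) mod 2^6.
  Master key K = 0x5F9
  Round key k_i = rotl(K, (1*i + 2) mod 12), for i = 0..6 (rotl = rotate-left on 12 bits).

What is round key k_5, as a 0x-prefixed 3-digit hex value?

0xCAF

K = 0x5F9
k_0 = rotl(K, (1*0+2) mod 12) = rotl(K, 2) = 0x7E5
k_1 = rotl(K, (1*1+2) mod 12) = rotl(K, 3) = 0xFCA
k_2 = rotl(K, (1*2+2) mod 12) = rotl(K, 4) = 0xF95
k_3 = rotl(K, (1*3+2) mod 12) = rotl(K, 5) = 0xF2B
k_4 = rotl(K, (1*4+2) mod 12) = rotl(K, 6) = 0xE57
k_5 = rotl(K, (1*5+2) mod 12) = rotl(K, 7) = 0xCAF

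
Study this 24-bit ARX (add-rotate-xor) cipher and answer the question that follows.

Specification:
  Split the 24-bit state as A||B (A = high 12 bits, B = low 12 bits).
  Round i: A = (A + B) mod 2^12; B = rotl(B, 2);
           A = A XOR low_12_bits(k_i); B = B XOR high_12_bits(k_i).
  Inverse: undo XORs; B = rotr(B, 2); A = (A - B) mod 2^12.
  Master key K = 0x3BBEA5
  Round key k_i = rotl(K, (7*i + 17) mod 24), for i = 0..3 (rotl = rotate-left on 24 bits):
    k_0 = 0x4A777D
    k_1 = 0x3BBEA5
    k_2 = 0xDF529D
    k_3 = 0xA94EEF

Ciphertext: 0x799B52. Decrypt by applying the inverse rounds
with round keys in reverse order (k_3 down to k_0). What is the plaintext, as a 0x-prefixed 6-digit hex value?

0xD9D704

s_0 = ciphertext = 0x799B52
s_1 = InvRound(s_0, k_3) = 0x105871
s_2 = InvRound(s_1, k_2) = 0x237161
s_3 = InvRound(s_2, k_1) = 0x3DC8B6
s_4 = InvRound(s_3, k_0) = 0xD9D704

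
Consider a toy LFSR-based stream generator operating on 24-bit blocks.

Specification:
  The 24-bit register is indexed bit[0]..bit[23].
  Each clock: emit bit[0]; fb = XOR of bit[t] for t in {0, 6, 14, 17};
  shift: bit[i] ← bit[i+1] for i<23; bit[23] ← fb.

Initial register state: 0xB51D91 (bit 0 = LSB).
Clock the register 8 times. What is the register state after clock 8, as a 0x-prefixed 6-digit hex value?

reg_0 = 0xB51D91
clock 1: out=1, reg = 0xDA8EC8
clock 2: out=0, reg = 0x6D4764
clock 3: out=0, reg = 0x36A3B2
clock 4: out=0, reg = 0x9B51D9
clock 5: out=1, reg = 0x4DA8EC
clock 6: out=0, reg = 0xA6D476
clock 7: out=0, reg = 0xD36A3B
clock 8: out=1, reg = 0xE9B51D

0xE9B51D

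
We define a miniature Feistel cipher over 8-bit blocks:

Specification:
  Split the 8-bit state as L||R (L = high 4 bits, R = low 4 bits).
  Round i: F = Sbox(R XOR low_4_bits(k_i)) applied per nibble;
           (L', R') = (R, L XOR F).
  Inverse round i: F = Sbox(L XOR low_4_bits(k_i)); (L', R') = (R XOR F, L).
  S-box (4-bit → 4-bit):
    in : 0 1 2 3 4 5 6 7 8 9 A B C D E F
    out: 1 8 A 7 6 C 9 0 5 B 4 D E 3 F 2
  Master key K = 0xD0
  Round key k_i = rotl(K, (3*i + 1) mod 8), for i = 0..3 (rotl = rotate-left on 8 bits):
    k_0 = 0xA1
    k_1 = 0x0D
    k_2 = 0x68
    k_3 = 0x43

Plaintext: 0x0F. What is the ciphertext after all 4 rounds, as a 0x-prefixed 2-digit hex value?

0xC7

s_0 = plaintext = 0x0F
s_1 = Round(s_0, k_0) = 0xFF
s_2 = Round(s_1, k_1) = 0xF5
s_3 = Round(s_2, k_2) = 0x5C
s_4 = Round(s_3, k_3) = 0xC7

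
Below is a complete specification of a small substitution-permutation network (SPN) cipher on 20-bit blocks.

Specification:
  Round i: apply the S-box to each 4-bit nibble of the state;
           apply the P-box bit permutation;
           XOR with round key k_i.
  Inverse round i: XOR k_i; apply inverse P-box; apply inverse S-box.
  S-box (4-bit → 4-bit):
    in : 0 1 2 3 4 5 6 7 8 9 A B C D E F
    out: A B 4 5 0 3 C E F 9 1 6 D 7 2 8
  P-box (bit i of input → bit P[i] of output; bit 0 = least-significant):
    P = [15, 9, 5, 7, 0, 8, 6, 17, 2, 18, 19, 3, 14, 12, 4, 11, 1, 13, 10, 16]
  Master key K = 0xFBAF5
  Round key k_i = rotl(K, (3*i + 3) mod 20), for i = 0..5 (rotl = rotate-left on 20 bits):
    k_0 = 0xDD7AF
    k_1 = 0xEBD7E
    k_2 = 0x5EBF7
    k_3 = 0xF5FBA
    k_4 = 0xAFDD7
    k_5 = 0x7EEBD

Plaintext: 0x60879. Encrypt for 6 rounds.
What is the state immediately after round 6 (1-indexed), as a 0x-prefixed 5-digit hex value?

s_0 = plaintext = 0x60879
s_1 = Round(s_0, k_0) = 0x24A63
s_2 = Round(s_1, k_1) = 0xC391A
s_3 = Round(s_2, k_2) = 0x62EE8
s_4 = Round(s_3, k_3) = 0xAD80A
s_5 = Round(s_4, k_4) = 0x42CC9
s_6 = Round(s_5, k_5) = 0xD6E60

0xD6E60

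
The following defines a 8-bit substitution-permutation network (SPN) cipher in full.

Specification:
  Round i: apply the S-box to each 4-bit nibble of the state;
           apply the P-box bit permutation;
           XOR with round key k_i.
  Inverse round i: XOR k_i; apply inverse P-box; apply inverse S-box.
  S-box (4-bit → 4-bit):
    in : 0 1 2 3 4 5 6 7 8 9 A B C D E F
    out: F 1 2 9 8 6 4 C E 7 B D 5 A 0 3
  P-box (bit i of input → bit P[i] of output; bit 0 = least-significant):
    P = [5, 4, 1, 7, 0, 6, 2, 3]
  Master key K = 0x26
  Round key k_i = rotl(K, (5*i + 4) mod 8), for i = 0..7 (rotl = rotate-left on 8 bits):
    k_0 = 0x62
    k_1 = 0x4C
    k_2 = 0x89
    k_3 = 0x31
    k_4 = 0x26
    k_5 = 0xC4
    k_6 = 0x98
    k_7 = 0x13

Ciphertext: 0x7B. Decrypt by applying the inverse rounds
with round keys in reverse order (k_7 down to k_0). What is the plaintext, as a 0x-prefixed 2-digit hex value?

0xBB

s_0 = ciphertext = 0x7B
s_1 = InvRound(s_0, k_7) = 0xD1
s_2 = InvRound(s_1, k_6) = 0xAE
s_3 = InvRound(s_2, k_5) = 0xDC
s_4 = InvRound(s_3, k_4) = 0xD0
s_5 = InvRound(s_4, k_3) = 0xF3
s_6 = InvRound(s_5, k_2) = 0xD9
s_7 = InvRound(s_6, k_1) = 0xCD
s_8 = InvRound(s_7, k_0) = 0xBB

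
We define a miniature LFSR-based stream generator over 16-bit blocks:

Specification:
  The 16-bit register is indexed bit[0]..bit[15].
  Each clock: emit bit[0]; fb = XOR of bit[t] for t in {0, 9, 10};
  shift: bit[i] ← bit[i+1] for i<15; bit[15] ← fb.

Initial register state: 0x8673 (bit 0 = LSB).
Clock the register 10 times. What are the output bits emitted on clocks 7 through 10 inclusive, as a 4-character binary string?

reg_0 = 0x8673
clock 1: out=1, reg = 0xC339
clock 2: out=1, reg = 0x619C
clock 3: out=0, reg = 0x30CE
clock 4: out=0, reg = 0x1867
clock 5: out=1, reg = 0x8C33
clock 6: out=1, reg = 0x4619
clock 7: out=1, reg = 0xA30C
clock 8: out=0, reg = 0xD186
clock 9: out=0, reg = 0x68C3
clock 10: out=1, reg = 0xB461

1001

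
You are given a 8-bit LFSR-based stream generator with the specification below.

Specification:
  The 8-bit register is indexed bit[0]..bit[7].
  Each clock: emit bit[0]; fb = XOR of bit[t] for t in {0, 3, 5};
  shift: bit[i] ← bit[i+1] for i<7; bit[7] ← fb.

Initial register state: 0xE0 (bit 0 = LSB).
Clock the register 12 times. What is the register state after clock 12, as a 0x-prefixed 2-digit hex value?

reg_0 = 0xE0
clock 1: out=0, reg = 0xF0
clock 2: out=0, reg = 0xF8
clock 3: out=0, reg = 0x7C
clock 4: out=0, reg = 0x3E
clock 5: out=0, reg = 0x1F
clock 6: out=1, reg = 0x0F
clock 7: out=1, reg = 0x07
clock 8: out=1, reg = 0x83
clock 9: out=1, reg = 0xC1
clock 10: out=1, reg = 0xE0
clock 11: out=0, reg = 0xF0
clock 12: out=0, reg = 0xF8

0xF8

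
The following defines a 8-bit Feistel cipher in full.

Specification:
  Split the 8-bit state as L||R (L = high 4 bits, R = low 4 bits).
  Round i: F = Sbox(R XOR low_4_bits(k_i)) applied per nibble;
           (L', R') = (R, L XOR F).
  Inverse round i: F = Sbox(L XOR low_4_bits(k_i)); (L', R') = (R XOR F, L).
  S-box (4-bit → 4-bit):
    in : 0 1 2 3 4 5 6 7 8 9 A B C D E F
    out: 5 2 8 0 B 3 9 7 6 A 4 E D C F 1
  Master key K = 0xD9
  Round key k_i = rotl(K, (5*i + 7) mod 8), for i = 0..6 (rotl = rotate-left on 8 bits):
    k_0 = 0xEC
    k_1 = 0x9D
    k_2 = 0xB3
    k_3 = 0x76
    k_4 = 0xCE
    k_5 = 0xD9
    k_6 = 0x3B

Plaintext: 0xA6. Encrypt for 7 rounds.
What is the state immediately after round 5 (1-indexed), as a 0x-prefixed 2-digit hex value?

0x84

s_0 = plaintext = 0xA6
s_1 = Round(s_0, k_0) = 0x6E
s_2 = Round(s_1, k_1) = 0xE6
s_3 = Round(s_2, k_2) = 0x6D
s_4 = Round(s_3, k_3) = 0xD8
s_5 = Round(s_4, k_4) = 0x84
s_6 = Round(s_5, k_5) = 0x44
s_7 = Round(s_6, k_6) = 0x45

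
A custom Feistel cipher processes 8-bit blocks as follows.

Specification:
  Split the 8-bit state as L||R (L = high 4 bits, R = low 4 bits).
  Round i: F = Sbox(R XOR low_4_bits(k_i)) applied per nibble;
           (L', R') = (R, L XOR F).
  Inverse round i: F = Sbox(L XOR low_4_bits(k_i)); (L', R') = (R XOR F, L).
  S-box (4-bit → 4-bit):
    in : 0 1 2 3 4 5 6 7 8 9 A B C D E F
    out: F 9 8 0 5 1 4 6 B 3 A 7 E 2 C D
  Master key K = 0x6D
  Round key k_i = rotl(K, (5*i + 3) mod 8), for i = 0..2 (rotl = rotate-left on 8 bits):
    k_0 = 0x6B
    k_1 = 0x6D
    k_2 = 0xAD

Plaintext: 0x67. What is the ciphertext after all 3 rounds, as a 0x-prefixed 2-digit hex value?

s_0 = plaintext = 0x67
s_1 = Round(s_0, k_0) = 0x78
s_2 = Round(s_1, k_1) = 0x86
s_3 = Round(s_2, k_2) = 0x6F

0x6F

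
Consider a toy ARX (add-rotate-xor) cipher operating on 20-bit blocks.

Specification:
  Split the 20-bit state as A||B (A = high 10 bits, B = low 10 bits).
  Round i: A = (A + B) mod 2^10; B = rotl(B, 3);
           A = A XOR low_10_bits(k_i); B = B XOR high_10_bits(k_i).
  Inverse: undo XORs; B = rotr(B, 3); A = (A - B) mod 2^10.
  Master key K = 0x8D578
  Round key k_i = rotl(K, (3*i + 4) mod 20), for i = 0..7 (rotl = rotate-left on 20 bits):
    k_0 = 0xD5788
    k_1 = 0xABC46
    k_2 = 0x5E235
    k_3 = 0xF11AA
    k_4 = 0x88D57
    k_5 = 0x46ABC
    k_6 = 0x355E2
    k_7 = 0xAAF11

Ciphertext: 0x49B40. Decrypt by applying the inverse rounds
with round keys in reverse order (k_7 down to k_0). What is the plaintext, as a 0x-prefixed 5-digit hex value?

s_0 = ciphertext = 0x49B40
s_1 = InvRound(s_0, k_7) = 0x1E9BD
s_2 = InvRound(s_1, k_6) = 0x5AC2D
s_3 = InvRound(s_2, k_5) = 0x0C7A6
s_4 = InvRound(s_3, k_4) = 0xADAB0
s_5 = InvRound(s_4, k_3) = 0x3BA2E
s_6 = InvRound(s_5, k_2) = 0xDC76A
s_7 = InvRound(s_6, k_1) = 0x1FEB8
s_8 = InvRound(s_7, k_0) = 0x4EABD

0x4EABD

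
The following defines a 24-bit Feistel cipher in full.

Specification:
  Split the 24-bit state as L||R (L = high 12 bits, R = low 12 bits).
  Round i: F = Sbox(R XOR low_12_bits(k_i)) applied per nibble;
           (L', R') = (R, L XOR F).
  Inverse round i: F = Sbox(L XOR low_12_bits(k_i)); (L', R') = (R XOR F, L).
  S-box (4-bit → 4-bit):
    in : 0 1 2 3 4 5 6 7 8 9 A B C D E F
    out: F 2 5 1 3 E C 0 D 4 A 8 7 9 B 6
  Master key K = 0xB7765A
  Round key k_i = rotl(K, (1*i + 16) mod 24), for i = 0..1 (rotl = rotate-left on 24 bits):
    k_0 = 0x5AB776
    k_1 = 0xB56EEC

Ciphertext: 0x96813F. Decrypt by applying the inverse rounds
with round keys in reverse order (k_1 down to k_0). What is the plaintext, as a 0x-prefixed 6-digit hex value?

s_0 = ciphertext = 0x96813F
s_1 = InvRound(s_0, k_1) = 0x1EC968
s_2 = InvRound(s_1, k_0) = 0x5221EC

0x5221EC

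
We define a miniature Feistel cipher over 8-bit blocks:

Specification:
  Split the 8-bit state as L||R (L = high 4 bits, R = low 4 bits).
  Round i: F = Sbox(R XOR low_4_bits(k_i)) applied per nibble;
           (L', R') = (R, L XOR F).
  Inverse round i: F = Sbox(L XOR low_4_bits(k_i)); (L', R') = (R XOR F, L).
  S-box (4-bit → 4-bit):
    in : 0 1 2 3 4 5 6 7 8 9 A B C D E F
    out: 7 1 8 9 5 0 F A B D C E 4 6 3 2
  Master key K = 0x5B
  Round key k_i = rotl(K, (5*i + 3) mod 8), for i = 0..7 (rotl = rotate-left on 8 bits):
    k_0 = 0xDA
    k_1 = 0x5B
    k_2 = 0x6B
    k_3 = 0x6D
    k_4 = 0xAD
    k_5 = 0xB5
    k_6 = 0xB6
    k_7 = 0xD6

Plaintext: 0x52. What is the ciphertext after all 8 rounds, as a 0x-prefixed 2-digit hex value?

s_0 = plaintext = 0x52
s_1 = Round(s_0, k_0) = 0x2E
s_2 = Round(s_1, k_1) = 0xE2
s_3 = Round(s_2, k_2) = 0x23
s_4 = Round(s_3, k_3) = 0x31
s_5 = Round(s_4, k_4) = 0x17
s_6 = Round(s_5, k_5) = 0x79
s_7 = Round(s_6, k_6) = 0x95
s_8 = Round(s_7, k_7) = 0x50

0x50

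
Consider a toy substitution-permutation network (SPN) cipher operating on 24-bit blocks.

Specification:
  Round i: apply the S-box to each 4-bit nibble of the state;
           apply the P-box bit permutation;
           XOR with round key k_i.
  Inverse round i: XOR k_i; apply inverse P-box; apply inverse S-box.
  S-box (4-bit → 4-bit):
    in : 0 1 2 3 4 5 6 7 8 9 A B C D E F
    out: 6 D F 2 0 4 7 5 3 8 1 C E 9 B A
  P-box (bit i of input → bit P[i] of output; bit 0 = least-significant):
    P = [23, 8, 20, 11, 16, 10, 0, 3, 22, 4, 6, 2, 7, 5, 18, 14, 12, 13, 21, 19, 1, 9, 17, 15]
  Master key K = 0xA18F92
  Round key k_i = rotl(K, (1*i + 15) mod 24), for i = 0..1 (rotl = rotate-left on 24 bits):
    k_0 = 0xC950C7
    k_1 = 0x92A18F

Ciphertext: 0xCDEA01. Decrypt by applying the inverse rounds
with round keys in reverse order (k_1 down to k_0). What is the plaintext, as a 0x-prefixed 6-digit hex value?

s_0 = ciphertext = 0xCDEA01
s_1 = InvRound(s_0, k_1) = 0x691DDC
s_2 = InvRound(s_1, k_0) = 0xA593CE

0xA593CE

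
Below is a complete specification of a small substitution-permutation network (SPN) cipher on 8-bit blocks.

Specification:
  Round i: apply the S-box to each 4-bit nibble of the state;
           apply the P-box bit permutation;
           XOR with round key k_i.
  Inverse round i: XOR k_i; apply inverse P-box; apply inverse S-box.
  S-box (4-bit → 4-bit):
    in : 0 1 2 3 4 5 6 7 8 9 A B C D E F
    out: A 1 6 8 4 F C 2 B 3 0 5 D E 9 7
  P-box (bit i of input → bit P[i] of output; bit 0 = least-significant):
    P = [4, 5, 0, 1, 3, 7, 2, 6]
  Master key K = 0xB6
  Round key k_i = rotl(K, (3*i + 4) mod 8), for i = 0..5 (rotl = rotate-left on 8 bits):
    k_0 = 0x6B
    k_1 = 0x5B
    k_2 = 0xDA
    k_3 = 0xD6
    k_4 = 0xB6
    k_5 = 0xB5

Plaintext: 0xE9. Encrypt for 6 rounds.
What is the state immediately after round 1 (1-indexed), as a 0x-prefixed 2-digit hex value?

0x13

s_0 = plaintext = 0xE9
s_1 = Round(s_0, k_0) = 0x13
s_2 = Round(s_1, k_1) = 0x51
s_3 = Round(s_2, k_2) = 0x06
s_4 = Round(s_3, k_3) = 0x15
s_5 = Round(s_4, k_4) = 0x8D
s_6 = Round(s_5, k_5) = 0x5E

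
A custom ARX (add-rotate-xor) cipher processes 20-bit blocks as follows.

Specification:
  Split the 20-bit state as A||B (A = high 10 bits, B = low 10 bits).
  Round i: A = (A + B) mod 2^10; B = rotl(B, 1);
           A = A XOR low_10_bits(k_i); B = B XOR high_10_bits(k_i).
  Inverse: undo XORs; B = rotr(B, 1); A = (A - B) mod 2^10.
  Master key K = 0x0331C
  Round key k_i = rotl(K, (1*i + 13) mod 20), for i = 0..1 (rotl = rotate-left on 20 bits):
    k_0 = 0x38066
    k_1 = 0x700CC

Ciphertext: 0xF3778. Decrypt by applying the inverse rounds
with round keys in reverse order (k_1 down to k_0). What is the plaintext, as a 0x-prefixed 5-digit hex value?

0x394DE

s_0 = ciphertext = 0xF3778
s_1 = InvRound(s_0, k_1) = 0x6955C
s_2 = InvRound(s_1, k_0) = 0x394DE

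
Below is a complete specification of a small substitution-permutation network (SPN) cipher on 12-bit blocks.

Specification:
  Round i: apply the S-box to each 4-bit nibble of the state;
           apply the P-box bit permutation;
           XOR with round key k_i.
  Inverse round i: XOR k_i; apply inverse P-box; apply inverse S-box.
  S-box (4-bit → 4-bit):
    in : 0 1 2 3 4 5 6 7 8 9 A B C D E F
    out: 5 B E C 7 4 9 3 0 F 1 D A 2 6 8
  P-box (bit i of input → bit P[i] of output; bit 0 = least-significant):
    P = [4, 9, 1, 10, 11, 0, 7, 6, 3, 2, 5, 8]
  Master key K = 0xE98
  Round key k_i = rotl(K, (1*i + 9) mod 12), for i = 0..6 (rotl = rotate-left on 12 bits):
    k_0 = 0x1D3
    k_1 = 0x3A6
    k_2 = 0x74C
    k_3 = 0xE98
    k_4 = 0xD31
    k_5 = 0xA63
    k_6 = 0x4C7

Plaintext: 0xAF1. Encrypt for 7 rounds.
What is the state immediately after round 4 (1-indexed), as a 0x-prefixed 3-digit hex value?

s_0 = plaintext = 0xAF1
s_1 = Round(s_0, k_0) = 0x78B
s_2 = Round(s_1, k_1) = 0x7B8
s_3 = Round(s_2, k_2) = 0xF80
s_4 = Round(s_3, k_3) = 0xF8A
s_5 = Round(s_4, k_4) = 0xC21
s_6 = Round(s_5, k_5) = 0xDB6
s_7 = Round(s_6, k_6) = 0x813

0xF8A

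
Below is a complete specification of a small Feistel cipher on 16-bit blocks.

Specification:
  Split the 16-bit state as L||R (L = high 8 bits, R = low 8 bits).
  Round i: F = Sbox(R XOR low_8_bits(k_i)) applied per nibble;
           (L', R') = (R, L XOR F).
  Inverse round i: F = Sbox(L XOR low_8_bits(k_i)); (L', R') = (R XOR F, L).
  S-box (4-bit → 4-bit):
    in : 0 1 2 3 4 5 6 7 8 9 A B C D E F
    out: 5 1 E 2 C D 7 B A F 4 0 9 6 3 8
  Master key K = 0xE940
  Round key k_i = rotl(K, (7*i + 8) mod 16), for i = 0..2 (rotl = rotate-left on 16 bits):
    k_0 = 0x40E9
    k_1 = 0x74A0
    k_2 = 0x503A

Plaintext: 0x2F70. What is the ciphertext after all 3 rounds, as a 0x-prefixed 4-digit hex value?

s_0 = plaintext = 0x2F70
s_1 = Round(s_0, k_0) = 0x70D0
s_2 = Round(s_1, k_1) = 0xD0C5
s_3 = Round(s_2, k_2) = 0xC558

0xC558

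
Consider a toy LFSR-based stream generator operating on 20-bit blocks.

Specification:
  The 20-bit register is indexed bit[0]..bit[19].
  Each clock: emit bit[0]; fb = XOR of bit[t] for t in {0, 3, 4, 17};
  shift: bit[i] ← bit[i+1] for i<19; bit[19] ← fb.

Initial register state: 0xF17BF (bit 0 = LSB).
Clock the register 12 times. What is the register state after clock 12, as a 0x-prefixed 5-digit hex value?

0x094F1

reg_0 = 0xF17BF
clock 1: out=1, reg = 0x78BDF
clock 2: out=1, reg = 0x3C5EF
clock 3: out=1, reg = 0x9E2F7
clock 4: out=1, reg = 0x4F17B
clock 5: out=1, reg = 0xA78BD
clock 6: out=1, reg = 0x53C5E
clock 7: out=0, reg = 0x29E2F
clock 8: out=1, reg = 0x94F17
clock 9: out=1, reg = 0x4A78B
clock 10: out=1, reg = 0x253C5
clock 11: out=1, reg = 0x129E2
clock 12: out=0, reg = 0x094F1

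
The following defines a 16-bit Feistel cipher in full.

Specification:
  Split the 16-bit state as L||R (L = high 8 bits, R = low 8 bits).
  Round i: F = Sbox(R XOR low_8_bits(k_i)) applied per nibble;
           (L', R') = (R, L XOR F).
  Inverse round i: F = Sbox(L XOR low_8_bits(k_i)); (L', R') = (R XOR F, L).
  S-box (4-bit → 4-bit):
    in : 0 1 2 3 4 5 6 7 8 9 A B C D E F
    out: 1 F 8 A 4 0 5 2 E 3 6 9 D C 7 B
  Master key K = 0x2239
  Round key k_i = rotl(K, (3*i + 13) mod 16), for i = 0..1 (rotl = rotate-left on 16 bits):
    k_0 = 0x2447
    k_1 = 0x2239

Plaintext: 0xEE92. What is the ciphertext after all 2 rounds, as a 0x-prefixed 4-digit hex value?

s_0 = plaintext = 0xEE92
s_1 = Round(s_0, k_0) = 0x922E
s_2 = Round(s_1, k_1) = 0x2E60

0x2E60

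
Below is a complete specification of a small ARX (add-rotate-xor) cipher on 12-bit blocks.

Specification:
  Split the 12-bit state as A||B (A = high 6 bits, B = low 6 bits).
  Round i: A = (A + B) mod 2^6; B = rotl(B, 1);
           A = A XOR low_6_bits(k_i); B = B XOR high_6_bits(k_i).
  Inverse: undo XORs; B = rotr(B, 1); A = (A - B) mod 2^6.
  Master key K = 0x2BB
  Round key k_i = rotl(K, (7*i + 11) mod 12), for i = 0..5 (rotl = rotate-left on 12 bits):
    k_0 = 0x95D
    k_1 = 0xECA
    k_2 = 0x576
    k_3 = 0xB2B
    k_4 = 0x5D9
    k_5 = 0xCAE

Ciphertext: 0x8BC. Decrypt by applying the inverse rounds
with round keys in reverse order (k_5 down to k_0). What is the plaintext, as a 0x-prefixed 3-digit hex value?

s_0 = ciphertext = 0x8BC
s_1 = InvRound(s_0, k_5) = 0x147
s_2 = InvRound(s_1, k_4) = 0x508
s_3 = InvRound(s_2, k_3) = 0xB52
s_4 = InvRound(s_3, k_2) = 0xE23
s_5 = InvRound(s_4, k_1) = 0x98C
s_6 = InvRound(s_5, k_0) = 0x1F4

0x1F4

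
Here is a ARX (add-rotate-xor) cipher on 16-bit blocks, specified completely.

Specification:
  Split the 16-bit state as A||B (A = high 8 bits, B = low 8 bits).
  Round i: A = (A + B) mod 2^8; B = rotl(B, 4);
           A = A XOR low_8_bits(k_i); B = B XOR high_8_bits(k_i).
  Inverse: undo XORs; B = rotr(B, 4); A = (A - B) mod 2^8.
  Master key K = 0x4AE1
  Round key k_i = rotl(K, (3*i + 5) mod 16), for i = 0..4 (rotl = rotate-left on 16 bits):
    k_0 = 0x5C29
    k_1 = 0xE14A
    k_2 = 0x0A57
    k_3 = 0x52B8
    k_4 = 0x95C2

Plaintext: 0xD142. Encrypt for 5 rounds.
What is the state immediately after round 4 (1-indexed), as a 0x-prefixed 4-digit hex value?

0xCD94

s_0 = plaintext = 0xD142
s_1 = Round(s_0, k_0) = 0x3A78
s_2 = Round(s_1, k_1) = 0xF866
s_3 = Round(s_2, k_2) = 0x096C
s_4 = Round(s_3, k_3) = 0xCD94
s_5 = Round(s_4, k_4) = 0xA3DC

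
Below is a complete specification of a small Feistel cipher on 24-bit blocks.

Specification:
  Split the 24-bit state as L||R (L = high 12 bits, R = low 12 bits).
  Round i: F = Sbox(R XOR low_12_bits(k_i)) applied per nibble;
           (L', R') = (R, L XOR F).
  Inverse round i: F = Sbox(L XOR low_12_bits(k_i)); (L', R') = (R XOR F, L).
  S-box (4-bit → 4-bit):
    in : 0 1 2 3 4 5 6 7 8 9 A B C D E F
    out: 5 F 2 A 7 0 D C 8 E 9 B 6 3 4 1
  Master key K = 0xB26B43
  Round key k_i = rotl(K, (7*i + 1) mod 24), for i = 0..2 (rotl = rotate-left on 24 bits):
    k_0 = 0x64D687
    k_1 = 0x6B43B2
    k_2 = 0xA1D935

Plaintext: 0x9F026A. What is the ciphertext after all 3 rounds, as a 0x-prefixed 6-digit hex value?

s_0 = plaintext = 0x9F026A
s_1 = Round(s_0, k_0) = 0x26AEB3
s_2 = Round(s_1, k_1) = 0xEB3135
s_3 = Round(s_2, k_2) = 0x1356E6

0x1356E6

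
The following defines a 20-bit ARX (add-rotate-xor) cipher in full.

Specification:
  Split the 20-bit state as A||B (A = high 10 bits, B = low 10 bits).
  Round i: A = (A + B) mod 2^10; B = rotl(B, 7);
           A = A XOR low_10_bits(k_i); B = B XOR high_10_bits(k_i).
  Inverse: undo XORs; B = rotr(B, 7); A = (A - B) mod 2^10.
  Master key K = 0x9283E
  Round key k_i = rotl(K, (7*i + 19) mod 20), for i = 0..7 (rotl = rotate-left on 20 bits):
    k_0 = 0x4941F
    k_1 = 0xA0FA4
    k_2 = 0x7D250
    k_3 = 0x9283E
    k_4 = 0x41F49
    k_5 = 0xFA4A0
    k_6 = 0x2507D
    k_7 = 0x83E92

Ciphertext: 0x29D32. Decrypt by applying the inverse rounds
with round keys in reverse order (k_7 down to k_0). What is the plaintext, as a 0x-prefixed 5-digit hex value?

s_0 = ciphertext = 0x29D32
s_1 = InvRound(s_0, k_7) = 0x11DEE
s_2 = InvRound(s_1, k_6) = 0x1A3D2
s_3 = InvRound(s_2, k_5) = 0xBC1D8
s_4 = InvRound(s_3, k_4) = 0xB02F9
s_5 = InvRound(s_4, k_3) = 0x59599
s_6 = InvRound(s_5, k_2) = 0xF3768
s_7 = InvRound(s_6, k_1) = 0x43B5B
s_8 = InvRound(s_7, k_0) = 0x477F4

0x477F4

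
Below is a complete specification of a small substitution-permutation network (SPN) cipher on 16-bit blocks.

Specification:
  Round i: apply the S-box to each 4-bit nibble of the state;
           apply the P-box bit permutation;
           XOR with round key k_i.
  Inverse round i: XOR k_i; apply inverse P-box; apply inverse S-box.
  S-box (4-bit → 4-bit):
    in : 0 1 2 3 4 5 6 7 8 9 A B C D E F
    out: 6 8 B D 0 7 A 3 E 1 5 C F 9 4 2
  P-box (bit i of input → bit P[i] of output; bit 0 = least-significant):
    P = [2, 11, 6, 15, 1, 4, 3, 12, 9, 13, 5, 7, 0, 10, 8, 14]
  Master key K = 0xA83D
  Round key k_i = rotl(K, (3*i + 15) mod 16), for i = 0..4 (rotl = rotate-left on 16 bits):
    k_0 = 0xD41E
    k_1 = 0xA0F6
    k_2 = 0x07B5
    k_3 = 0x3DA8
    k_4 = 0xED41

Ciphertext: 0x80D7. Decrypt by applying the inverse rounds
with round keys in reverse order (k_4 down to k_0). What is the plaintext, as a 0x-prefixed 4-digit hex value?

s_0 = ciphertext = 0x80D7
s_1 = InvRound(s_0, k_4) = 0x8677
s_2 = InvRound(s_1, k_3) = 0xA2CC
s_3 = InvRound(s_2, k_2) = 0x500B
s_4 = InvRound(s_3, k_1) = 0xD883
s_5 = InvRound(s_4, k_0) = 0x7107

0x7107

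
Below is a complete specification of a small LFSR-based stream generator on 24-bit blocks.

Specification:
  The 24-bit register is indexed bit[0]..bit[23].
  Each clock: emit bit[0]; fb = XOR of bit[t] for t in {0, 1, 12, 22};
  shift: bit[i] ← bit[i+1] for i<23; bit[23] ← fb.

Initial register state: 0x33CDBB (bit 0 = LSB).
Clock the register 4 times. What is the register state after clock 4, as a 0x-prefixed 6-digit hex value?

0x233CDB

reg_0 = 0x33CDBB
clock 1: out=1, reg = 0x19E6DD
clock 2: out=1, reg = 0x8CF36E
clock 3: out=0, reg = 0x4679B7
clock 4: out=1, reg = 0x233CDB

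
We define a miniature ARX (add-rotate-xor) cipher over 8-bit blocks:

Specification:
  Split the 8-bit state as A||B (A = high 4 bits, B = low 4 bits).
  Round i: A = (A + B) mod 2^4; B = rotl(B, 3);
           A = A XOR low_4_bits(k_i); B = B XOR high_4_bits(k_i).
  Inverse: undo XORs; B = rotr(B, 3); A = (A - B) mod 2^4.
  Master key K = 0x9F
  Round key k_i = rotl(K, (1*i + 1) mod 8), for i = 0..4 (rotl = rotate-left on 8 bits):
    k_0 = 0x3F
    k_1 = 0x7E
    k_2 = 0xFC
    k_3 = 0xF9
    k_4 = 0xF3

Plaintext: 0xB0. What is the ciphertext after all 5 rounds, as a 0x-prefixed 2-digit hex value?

s_0 = plaintext = 0xB0
s_1 = Round(s_0, k_0) = 0x43
s_2 = Round(s_1, k_1) = 0x9E
s_3 = Round(s_2, k_2) = 0xB8
s_4 = Round(s_3, k_3) = 0xAB
s_5 = Round(s_4, k_4) = 0x62

0x62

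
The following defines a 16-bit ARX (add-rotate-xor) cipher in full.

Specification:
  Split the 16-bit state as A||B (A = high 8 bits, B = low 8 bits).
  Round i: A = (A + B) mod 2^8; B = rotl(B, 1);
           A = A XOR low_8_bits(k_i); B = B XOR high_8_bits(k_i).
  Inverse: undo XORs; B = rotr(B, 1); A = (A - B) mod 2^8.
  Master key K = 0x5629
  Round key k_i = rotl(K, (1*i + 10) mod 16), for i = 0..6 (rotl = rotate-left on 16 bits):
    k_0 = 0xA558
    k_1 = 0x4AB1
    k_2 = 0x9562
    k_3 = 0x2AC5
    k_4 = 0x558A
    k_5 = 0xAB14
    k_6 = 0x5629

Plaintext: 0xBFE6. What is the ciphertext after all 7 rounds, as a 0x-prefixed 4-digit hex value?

0x880F

s_0 = plaintext = 0xBFE6
s_1 = Round(s_0, k_0) = 0xFD68
s_2 = Round(s_1, k_1) = 0xD49A
s_3 = Round(s_2, k_2) = 0x0CA0
s_4 = Round(s_3, k_3) = 0x696B
s_5 = Round(s_4, k_4) = 0x5E83
s_6 = Round(s_5, k_5) = 0xF5AC
s_7 = Round(s_6, k_6) = 0x880F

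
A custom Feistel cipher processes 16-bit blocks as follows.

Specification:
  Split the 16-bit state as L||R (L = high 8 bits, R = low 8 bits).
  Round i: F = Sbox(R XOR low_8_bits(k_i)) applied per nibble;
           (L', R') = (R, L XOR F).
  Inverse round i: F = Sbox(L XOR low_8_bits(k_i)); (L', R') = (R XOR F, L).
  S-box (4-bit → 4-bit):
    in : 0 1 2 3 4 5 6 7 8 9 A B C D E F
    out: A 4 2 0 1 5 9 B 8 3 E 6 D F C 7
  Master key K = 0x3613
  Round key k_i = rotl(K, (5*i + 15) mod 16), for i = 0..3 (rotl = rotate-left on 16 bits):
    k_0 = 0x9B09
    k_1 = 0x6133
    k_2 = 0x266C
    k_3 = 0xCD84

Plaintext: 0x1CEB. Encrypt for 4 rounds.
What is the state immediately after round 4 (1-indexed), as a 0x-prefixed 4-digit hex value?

0xC636

s_0 = plaintext = 0x1CEB
s_1 = Round(s_0, k_0) = 0xEBDE
s_2 = Round(s_1, k_1) = 0xDE24
s_3 = Round(s_2, k_2) = 0x24C6
s_4 = Round(s_3, k_3) = 0xC636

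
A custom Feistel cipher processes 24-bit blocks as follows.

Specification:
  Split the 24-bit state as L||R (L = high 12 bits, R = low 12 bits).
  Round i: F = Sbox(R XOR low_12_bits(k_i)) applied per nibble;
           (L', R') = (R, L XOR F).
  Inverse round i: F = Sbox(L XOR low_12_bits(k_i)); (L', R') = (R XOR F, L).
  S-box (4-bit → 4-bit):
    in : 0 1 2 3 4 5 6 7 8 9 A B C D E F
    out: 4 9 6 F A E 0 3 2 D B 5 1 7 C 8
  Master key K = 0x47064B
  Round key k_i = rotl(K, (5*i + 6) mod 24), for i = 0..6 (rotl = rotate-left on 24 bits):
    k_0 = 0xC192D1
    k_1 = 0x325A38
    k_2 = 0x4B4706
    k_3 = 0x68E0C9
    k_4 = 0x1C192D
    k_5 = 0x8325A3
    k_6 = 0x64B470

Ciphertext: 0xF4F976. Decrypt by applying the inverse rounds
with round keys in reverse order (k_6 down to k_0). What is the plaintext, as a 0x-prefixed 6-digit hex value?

0x13C6E6

s_0 = ciphertext = 0xF4F976
s_1 = InvRound(s_0, k_6) = 0xC8EF4F
s_2 = InvRound(s_1, k_5) = 0x228C8E
s_3 = InvRound(s_2, k_4) = 0x9C0228
s_4 = InvRound(s_3, k_3) = 0xF659C0
s_5 = InvRound(s_4, k_2) = 0xBCFF65
s_6 = InvRound(s_5, k_1) = 0x6E6BCF
s_7 = InvRound(s_6, k_0) = 0x13C6E6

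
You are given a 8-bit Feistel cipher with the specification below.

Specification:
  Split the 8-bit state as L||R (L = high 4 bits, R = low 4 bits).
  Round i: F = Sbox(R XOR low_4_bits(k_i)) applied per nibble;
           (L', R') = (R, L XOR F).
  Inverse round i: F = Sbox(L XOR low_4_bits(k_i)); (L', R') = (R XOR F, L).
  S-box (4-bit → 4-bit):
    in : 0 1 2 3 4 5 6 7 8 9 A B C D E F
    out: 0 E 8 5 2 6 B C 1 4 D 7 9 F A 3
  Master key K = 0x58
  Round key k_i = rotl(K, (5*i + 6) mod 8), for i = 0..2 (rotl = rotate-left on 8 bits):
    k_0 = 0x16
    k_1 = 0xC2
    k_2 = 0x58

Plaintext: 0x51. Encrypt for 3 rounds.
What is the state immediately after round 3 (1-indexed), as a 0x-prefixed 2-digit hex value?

0x63

s_0 = plaintext = 0x51
s_1 = Round(s_0, k_0) = 0x19
s_2 = Round(s_1, k_1) = 0x96
s_3 = Round(s_2, k_2) = 0x63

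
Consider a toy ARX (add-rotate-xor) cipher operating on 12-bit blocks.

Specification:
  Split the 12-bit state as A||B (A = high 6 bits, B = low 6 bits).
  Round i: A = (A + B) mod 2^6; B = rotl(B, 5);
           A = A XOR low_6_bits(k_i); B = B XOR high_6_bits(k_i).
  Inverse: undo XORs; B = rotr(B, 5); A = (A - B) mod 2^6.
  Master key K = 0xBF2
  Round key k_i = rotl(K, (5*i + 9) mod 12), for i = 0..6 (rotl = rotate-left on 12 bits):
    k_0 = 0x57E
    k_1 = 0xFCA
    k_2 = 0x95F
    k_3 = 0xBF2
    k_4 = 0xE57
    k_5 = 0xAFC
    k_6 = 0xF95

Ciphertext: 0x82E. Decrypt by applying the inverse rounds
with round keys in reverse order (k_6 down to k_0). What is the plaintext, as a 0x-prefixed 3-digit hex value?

0x375

s_0 = ciphertext = 0x82E
s_1 = InvRound(s_0, k_6) = 0x560
s_2 = InvRound(s_1, k_5) = 0x4D6
s_3 = InvRound(s_2, k_4) = 0x95F
s_4 = InvRound(s_3, k_3) = 0xDA1
s_5 = InvRound(s_4, k_2) = 0x848
s_6 = InvRound(s_5, k_1) = 0xF2F
s_7 = InvRound(s_6, k_0) = 0x375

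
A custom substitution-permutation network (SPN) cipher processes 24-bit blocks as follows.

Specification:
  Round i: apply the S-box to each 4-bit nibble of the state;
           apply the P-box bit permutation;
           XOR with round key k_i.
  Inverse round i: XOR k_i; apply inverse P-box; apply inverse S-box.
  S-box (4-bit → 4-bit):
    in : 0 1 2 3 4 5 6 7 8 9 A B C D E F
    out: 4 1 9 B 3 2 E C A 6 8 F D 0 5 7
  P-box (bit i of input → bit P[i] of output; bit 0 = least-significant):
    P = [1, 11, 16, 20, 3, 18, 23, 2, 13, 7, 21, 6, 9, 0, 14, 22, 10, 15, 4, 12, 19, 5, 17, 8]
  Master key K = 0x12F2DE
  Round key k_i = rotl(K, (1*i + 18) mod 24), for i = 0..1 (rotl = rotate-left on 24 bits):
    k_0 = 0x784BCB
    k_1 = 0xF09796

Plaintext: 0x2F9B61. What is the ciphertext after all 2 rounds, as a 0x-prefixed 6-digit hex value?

s_0 = plaintext = 0x2F9B61
s_1 = Round(s_0, k_0) = 0xD4AE1C
s_2 = Round(s_1, k_1) = 0x81339C

0x81339C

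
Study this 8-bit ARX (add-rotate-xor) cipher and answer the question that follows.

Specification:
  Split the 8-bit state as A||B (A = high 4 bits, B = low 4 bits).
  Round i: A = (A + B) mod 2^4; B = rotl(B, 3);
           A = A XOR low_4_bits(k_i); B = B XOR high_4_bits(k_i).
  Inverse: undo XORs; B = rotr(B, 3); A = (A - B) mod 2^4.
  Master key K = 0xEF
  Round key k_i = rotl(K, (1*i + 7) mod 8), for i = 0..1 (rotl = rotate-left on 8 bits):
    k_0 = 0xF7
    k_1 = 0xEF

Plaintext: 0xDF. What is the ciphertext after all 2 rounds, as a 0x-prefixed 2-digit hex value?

s_0 = plaintext = 0xDF
s_1 = Round(s_0, k_0) = 0xB0
s_2 = Round(s_1, k_1) = 0x4E

0x4E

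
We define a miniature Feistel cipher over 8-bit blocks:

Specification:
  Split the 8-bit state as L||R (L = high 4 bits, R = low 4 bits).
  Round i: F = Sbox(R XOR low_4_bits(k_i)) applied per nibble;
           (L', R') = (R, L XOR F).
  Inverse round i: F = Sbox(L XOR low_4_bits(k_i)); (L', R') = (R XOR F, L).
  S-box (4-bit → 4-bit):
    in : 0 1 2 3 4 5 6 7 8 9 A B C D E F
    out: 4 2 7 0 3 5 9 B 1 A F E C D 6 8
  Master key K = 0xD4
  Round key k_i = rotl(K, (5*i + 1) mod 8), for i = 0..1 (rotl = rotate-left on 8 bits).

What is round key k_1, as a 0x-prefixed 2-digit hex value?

K = 0xD4
k_0 = rotl(K, (5*0+1) mod 8) = rotl(K, 1) = 0xA9
k_1 = rotl(K, (5*1+1) mod 8) = rotl(K, 6) = 0x35

0x35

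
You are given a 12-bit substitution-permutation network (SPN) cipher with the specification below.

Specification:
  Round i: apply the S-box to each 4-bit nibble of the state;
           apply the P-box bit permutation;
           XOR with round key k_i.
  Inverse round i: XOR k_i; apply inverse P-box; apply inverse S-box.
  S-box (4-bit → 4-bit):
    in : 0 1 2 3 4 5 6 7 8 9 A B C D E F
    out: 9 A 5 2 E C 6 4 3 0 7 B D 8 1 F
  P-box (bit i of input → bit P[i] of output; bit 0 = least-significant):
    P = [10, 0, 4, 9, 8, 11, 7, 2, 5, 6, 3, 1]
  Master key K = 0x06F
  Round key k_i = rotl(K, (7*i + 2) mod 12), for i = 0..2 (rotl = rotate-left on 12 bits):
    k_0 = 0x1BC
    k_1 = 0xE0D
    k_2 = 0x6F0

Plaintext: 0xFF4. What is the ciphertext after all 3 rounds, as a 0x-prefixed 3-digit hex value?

0x1B8

s_0 = plaintext = 0xFF4
s_1 = Round(s_0, k_0) = 0xA43
s_2 = Round(s_1, k_1) = 0x6E0
s_3 = Round(s_2, k_2) = 0x1B8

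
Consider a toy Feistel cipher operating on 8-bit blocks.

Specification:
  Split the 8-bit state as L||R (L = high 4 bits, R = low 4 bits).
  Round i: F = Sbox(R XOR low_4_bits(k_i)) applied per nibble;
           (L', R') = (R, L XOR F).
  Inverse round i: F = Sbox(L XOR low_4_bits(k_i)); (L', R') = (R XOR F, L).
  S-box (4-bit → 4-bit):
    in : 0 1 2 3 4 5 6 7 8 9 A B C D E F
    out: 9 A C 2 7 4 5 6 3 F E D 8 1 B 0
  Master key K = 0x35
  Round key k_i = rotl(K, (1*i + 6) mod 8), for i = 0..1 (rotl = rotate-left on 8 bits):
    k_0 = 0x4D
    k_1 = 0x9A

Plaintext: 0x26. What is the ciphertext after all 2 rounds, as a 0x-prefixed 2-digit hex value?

s_0 = plaintext = 0x26
s_1 = Round(s_0, k_0) = 0x6F
s_2 = Round(s_1, k_1) = 0xF2

0xF2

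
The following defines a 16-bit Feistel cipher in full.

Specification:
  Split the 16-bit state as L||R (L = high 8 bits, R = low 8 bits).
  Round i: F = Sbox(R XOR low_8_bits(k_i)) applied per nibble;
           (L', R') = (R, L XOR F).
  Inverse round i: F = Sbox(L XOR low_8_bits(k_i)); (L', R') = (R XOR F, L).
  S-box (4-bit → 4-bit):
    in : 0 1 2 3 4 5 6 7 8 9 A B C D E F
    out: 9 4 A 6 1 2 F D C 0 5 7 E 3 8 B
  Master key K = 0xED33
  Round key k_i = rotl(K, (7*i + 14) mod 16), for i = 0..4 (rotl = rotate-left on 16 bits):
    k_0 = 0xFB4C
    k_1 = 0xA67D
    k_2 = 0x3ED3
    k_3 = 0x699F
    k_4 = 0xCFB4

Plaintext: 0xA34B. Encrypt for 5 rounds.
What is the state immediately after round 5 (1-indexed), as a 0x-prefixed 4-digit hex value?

0xADB6

s_0 = plaintext = 0xA34B
s_1 = Round(s_0, k_0) = 0x4B3E
s_2 = Round(s_1, k_1) = 0x3E5D
s_3 = Round(s_2, k_2) = 0x5DF6
s_4 = Round(s_3, k_3) = 0xF6AD
s_5 = Round(s_4, k_4) = 0xADB6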